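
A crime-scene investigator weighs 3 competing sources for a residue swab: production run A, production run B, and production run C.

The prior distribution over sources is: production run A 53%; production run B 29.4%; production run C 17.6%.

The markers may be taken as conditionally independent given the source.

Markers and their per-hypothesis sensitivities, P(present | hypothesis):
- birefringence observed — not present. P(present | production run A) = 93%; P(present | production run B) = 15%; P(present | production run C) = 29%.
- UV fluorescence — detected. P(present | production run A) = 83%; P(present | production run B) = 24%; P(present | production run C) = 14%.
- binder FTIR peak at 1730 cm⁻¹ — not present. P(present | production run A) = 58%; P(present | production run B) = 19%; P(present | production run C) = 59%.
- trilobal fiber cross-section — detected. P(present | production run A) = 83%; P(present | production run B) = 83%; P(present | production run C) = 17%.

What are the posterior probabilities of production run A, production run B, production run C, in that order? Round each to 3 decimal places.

For each hypothesis, the unnormalized posterior weight is prior × product of the marker likelihoods (using 1 − P(present | H) for each absent marker):
  production run A: 0.530 × (1 − 0.93) × 0.83 × (1 − 0.58) × 0.83 = 0.010734
  production run B: 0.294 × (1 − 0.15) × 0.24 × (1 − 0.19) × 0.83 = 0.040322
  production run C: 0.176 × (1 − 0.29) × 0.14 × (1 − 0.59) × 0.17 = 0.0012194
Marginal likelihood of the evidence = 0.052276.
P(production run A | evidence) = 0.010734 / 0.052276 ≈ 0.205
P(production run B | evidence) = 0.040322 / 0.052276 ≈ 0.771
P(production run C | evidence) = 0.0012194 / 0.052276 ≈ 0.023

0.205, 0.771, 0.023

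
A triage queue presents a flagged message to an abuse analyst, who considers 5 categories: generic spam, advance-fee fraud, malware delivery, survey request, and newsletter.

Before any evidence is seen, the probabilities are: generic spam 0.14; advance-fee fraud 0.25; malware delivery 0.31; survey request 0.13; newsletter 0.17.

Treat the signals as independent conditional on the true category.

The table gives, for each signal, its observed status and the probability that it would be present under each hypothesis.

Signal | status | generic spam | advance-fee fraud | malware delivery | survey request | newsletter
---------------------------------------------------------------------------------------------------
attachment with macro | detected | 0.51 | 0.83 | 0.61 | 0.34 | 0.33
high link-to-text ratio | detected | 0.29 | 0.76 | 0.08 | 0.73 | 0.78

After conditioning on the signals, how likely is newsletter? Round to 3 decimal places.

0.162

For each hypothesis, the unnormalized posterior weight is prior × product of the signal likelihoods:
  generic spam: 0.14 × 0.51 × 0.29 = 0.020706
  advance-fee fraud: 0.25 × 0.83 × 0.76 = 0.1577
  malware delivery: 0.31 × 0.61 × 0.08 = 0.015128
  survey request: 0.13 × 0.34 × 0.73 = 0.032266
  newsletter: 0.17 × 0.33 × 0.78 = 0.043758
The unnormalized weights sum to 0.26956.
P(newsletter | evidence) = 0.043758 / 0.26956 ≈ 0.162.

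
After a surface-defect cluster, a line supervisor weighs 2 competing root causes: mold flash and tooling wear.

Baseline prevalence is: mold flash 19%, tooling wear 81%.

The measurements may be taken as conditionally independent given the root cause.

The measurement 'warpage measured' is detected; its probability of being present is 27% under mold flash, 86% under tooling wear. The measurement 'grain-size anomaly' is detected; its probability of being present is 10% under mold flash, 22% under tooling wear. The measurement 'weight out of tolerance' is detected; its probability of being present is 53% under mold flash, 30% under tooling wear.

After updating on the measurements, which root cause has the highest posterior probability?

For each hypothesis, the unnormalized posterior weight is prior × product of the measurement likelihoods:
  mold flash: 0.19 × 0.27 × 0.10 × 0.53 = 0.0027189
  tooling wear: 0.81 × 0.86 × 0.22 × 0.30 = 0.045976
The unnormalized weights sum to 0.048695.
P(mold flash | evidence) ≈ 0.0027189 / 0.048695 ≈ 0.056
P(tooling wear | evidence) ≈ 0.045976 / 0.048695 ≈ 0.944
The largest is 0.944, so tooling wear is most probable.

tooling wear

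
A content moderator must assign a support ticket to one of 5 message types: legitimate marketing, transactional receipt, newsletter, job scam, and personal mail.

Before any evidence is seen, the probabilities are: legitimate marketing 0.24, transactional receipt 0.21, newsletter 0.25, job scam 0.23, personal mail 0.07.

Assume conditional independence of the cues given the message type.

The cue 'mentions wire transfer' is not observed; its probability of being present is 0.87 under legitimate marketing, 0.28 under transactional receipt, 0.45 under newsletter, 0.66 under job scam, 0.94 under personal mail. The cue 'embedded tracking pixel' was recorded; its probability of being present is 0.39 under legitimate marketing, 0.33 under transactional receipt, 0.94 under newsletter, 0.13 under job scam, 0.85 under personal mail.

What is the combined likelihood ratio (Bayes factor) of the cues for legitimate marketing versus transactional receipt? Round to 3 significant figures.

0.213

The Bayes factor is the ratio of the joint likelihoods of the cue pattern under the two hypotheses (using 1 − P(present | H) for each absent cue).
  legitimate marketing: (1 − 0.87) × 0.39 = 0.0507
  transactional receipt: (1 − 0.28) × 0.33 = 0.2376
Bayes factor = 0.0507 / 0.2376 ≈ 0.213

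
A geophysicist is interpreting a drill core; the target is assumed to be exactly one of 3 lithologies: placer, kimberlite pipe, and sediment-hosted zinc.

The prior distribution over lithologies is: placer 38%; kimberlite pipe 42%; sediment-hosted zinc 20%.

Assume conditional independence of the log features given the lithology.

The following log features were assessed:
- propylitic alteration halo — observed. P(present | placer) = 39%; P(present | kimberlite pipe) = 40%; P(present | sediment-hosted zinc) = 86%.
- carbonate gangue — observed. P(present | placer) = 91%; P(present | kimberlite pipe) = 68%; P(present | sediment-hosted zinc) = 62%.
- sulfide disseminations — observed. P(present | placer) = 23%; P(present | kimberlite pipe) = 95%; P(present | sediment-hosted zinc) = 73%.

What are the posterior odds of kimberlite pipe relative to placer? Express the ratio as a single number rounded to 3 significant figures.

3.50

Unnormalized posterior weight (prior times the log feature likelihoods) for each of the two hypotheses:
  kimberlite pipe: 0.42 × 0.40 × 0.68 × 0.95 = 0.10853
  placer: 0.38 × 0.39 × 0.91 × 0.23 = 0.031018
Posterior odds = 0.10853 / 0.031018 ≈ 3.50.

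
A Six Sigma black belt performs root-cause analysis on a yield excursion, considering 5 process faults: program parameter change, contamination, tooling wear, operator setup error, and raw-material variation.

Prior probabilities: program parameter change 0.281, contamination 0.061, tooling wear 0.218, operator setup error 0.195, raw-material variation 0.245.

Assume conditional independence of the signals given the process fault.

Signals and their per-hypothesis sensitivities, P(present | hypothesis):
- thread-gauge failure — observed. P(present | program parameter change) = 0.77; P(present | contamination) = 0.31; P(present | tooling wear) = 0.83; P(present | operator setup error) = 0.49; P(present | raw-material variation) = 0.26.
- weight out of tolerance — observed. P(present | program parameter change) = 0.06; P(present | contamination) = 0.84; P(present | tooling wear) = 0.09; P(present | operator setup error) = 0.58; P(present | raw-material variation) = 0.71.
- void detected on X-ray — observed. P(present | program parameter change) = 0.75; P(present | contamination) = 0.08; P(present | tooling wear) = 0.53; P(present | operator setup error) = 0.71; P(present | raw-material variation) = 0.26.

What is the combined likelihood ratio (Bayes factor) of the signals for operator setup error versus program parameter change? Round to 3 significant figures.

5.82

The Bayes factor is the ratio of the joint likelihoods of the signal pattern under the two hypotheses.
  operator setup error: 0.49 × 0.58 × 0.71 = 0.20178
  program parameter change: 0.77 × 0.06 × 0.75 = 0.03465
Bayes factor = 0.20178 / 0.03465 ≈ 5.82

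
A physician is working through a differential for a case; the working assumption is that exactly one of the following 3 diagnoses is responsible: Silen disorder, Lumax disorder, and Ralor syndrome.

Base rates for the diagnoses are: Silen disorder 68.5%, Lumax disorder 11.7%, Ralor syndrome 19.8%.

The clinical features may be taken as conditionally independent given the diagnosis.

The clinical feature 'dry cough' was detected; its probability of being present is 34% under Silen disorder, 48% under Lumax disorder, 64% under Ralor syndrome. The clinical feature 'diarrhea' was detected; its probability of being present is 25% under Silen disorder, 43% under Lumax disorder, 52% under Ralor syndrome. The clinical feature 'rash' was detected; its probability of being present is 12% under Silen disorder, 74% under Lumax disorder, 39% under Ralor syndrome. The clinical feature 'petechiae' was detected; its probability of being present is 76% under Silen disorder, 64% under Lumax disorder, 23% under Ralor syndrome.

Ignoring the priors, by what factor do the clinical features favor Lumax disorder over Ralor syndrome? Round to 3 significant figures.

3.27

The Bayes factor is the ratio of the joint likelihoods of the clinical feature pattern under the two hypotheses.
  Lumax disorder: 0.48 × 0.43 × 0.74 × 0.64 = 0.097751
  Ralor syndrome: 0.64 × 0.52 × 0.39 × 0.23 = 0.029852
Bayes factor = 0.097751 / 0.029852 ≈ 3.27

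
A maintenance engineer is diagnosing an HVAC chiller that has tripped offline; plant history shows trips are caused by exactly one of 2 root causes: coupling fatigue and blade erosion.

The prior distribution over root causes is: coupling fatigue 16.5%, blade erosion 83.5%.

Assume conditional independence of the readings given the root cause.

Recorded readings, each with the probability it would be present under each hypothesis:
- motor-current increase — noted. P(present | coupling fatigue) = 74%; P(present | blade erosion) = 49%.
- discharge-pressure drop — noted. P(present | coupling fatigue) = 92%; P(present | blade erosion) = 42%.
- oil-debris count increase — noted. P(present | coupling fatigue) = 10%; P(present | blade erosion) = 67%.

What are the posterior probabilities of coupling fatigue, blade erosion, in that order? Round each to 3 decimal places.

Multiply each prior by the joint likelihood of the reading pattern:
  coupling fatigue: 0.165 × 0.74 × 0.92 × 0.10 = 0.011233
  blade erosion: 0.835 × 0.49 × 0.42 × 0.67 = 0.11513
The unnormalized weights sum to 0.12637.
P(coupling fatigue | evidence) = 0.011233 / 0.12637 ≈ 0.089
P(blade erosion | evidence) = 0.11513 / 0.12637 ≈ 0.911

0.089, 0.911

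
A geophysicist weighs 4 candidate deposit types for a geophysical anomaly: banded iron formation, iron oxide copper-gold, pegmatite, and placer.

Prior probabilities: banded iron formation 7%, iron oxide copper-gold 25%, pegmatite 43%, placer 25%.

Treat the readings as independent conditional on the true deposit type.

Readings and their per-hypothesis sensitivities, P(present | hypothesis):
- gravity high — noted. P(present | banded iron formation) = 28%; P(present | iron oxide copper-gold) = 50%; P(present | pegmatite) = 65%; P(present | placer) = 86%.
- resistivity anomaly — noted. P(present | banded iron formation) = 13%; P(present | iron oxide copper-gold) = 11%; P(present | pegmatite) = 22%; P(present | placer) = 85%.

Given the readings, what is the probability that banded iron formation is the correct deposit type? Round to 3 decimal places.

For each hypothesis, the unnormalized posterior weight is prior × product of the reading likelihoods:
  banded iron formation: 0.07 × 0.28 × 0.13 = 0.002548
  iron oxide copper-gold: 0.25 × 0.50 × 0.11 = 0.01375
  pegmatite: 0.43 × 0.65 × 0.22 = 0.06149
  placer: 0.25 × 0.86 × 0.85 = 0.18275
Normalizing constant Z = 0.002548 + 0.01375 + 0.06149 + 0.18275 = 0.26054.
P(banded iron formation | evidence) = 0.002548 / 0.26054 ≈ 0.010.

0.010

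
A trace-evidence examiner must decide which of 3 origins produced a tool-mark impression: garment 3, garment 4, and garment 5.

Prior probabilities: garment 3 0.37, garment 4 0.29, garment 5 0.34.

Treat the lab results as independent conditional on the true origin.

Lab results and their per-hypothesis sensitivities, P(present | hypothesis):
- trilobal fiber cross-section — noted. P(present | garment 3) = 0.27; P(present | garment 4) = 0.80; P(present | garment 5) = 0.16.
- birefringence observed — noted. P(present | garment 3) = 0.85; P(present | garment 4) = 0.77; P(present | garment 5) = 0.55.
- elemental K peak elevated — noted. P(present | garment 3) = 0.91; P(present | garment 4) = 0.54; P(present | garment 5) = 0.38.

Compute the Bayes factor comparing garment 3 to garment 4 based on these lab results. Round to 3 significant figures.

Joint likelihood of the lab result pattern under each hypothesis:
  garment 3: 0.27 × 0.85 × 0.91 = 0.20885
  garment 4: 0.80 × 0.77 × 0.54 = 0.33264
Bayes factor = 0.20885 / 0.33264 ≈ 0.628

0.628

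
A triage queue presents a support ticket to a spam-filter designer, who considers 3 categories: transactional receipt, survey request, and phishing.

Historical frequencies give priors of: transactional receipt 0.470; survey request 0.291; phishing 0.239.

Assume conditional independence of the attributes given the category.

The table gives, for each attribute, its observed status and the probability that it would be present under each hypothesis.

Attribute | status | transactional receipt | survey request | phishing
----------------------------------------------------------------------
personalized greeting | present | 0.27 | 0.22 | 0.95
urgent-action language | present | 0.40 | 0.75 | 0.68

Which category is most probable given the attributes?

For each hypothesis, the unnormalized posterior weight is prior × product of the attribute likelihoods:
  transactional receipt: 0.470 × 0.27 × 0.40 = 0.05076
  survey request: 0.291 × 0.22 × 0.75 = 0.048015
  phishing: 0.239 × 0.95 × 0.68 = 0.15439
Normalizing constant Z = 0.05076 + 0.048015 + 0.15439 = 0.25317.
P(transactional receipt | evidence) ≈ 0.05076 / 0.25317 ≈ 0.200
P(survey request | evidence) ≈ 0.048015 / 0.25317 ≈ 0.190
P(phishing | evidence) ≈ 0.15439 / 0.25317 ≈ 0.610
The largest is 0.610, so phishing is most probable.

phishing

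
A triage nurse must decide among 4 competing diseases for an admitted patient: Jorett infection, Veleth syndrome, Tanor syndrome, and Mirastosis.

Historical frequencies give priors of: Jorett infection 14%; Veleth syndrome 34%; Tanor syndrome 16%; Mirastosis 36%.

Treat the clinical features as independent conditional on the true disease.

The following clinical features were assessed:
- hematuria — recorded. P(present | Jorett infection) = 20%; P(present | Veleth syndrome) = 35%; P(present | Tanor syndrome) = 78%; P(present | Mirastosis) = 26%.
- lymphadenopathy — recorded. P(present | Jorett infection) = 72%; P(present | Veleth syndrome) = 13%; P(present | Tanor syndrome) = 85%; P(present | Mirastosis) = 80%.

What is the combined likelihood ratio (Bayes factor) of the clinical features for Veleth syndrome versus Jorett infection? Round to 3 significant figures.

0.316

Take the product of per-clinical feature likelihoods under each hypothesis, then divide.
  Veleth syndrome: 0.35 × 0.13 = 0.0455
  Jorett infection: 0.20 × 0.72 = 0.144
Bayes factor = 0.0455 / 0.144 ≈ 0.316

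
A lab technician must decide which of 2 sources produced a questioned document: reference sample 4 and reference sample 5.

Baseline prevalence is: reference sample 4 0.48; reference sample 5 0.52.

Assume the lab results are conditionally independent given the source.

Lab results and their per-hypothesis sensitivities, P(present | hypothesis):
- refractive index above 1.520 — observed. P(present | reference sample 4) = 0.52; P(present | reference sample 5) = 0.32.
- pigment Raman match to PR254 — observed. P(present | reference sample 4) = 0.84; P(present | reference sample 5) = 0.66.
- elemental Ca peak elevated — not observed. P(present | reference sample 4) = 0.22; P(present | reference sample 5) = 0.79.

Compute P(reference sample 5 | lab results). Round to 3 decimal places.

0.124

By Bayes' rule with conditional independence, the unnormalized weight for each hypothesis is prior × ∏ likelihoods (using 1 − P(present | H) for each absent lab result):
  reference sample 4: 0.48 × 0.52 × 0.84 × (1 − 0.22) = 0.16354
  reference sample 5: 0.52 × 0.32 × 0.66 × (1 − 0.79) = 0.023063
Normalizing constant Z = 0.16354 + 0.023063 = 0.1866.
P(reference sample 5 | evidence) = 0.023063 / 0.1866 ≈ 0.124.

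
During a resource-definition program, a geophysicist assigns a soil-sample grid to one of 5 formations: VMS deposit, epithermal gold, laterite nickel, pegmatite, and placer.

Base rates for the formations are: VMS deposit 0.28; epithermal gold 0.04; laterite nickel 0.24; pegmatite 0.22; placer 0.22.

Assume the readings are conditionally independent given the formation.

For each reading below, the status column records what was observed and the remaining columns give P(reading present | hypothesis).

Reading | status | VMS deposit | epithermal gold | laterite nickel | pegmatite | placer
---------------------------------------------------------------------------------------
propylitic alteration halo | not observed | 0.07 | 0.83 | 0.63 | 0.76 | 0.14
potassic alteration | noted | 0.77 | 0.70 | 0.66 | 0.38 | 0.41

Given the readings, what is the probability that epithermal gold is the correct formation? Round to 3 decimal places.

0.013

By Bayes' rule with conditional independence, the unnormalized weight for each hypothesis is prior × ∏ likelihoods (using 1 − P(present | H) for each absent reading):
  VMS deposit: 0.28 × (1 − 0.07) × 0.77 = 0.20051
  epithermal gold: 0.04 × (1 − 0.83) × 0.70 = 0.00476
  laterite nickel: 0.24 × (1 − 0.63) × 0.66 = 0.058608
  pegmatite: 0.22 × (1 − 0.76) × 0.38 = 0.020064
  placer: 0.22 × (1 − 0.14) × 0.41 = 0.077572
The unnormalized weights sum to 0.36151.
P(epithermal gold | evidence) = 0.00476 / 0.36151 ≈ 0.013.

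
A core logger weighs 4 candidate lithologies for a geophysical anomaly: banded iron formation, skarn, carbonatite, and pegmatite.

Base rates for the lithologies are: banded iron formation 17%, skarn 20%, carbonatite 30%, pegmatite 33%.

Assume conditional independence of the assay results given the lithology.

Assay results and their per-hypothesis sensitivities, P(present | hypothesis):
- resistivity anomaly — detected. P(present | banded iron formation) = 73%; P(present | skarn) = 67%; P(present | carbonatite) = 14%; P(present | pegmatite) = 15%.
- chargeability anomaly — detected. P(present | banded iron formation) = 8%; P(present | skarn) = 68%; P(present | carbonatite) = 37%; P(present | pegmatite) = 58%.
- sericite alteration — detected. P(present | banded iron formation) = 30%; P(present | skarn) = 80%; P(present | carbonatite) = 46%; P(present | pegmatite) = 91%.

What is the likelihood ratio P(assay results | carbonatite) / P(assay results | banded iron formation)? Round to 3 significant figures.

The Bayes factor is the ratio of the joint likelihoods of the assay result pattern under the two hypotheses.
  carbonatite: 0.14 × 0.37 × 0.46 = 0.023828
  banded iron formation: 0.73 × 0.08 × 0.30 = 0.01752
Bayes factor = 0.023828 / 0.01752 ≈ 1.36

1.36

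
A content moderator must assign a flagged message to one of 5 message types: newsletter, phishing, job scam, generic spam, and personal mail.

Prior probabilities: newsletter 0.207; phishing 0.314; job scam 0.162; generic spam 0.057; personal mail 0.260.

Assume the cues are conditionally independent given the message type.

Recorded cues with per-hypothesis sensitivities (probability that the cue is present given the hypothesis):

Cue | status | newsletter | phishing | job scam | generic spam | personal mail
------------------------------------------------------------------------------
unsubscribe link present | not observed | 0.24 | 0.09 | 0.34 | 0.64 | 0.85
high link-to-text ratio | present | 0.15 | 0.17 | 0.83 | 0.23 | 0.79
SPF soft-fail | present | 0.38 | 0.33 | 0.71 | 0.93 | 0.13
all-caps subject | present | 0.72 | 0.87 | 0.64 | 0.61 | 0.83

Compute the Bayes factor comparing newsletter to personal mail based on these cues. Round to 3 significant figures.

Joint likelihood of the cue pattern under each hypothesis (using 1 − P(present | H) for each absent cue):
  newsletter: (1 − 0.24) × 0.15 × 0.38 × 0.72 = 0.03119
  personal mail: (1 − 0.85) × 0.79 × 0.13 × 0.83 = 0.012786
Bayes factor = 0.03119 / 0.012786 ≈ 2.44

2.44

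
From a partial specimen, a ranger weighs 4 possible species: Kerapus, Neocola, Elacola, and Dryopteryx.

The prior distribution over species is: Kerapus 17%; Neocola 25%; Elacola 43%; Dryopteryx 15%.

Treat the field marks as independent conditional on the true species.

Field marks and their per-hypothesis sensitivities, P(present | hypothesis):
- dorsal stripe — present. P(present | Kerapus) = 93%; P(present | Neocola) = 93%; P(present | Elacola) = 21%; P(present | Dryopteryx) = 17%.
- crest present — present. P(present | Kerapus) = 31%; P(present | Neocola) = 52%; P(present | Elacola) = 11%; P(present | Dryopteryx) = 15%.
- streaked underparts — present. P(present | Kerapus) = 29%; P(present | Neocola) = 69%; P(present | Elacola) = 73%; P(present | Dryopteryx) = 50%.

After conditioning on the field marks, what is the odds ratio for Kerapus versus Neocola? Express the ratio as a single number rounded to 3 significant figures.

Unnormalized posterior weight (prior times the field mark likelihoods) for each of the two hypotheses:
  Kerapus: 0.17 × 0.93 × 0.31 × 0.29 = 0.014213
  Neocola: 0.25 × 0.93 × 0.52 × 0.69 = 0.083421
Odds(Kerapus : Neocola) = 0.014213 / 0.083421 ≈ 0.170.

0.170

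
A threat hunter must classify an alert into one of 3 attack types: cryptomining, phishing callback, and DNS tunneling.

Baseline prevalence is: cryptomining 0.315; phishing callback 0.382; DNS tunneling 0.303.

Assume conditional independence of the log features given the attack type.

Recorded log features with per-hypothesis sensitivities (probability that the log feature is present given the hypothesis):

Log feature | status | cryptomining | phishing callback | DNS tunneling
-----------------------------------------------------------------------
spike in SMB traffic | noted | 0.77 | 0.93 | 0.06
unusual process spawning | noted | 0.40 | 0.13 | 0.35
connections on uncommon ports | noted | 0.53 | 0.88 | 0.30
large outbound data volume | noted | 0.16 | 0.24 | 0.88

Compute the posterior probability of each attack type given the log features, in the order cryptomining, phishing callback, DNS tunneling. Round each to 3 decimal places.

0.418, 0.496, 0.085

Multiply each prior by the joint likelihood of the log feature pattern:
  cryptomining: 0.315 × 0.77 × 0.40 × 0.53 × 0.16 = 0.0082273
  phishing callback: 0.382 × 0.93 × 0.13 × 0.88 × 0.24 = 0.009754
  DNS tunneling: 0.303 × 0.06 × 0.35 × 0.30 × 0.88 = 0.0016798
Marginal likelihood of the evidence = 0.019661.
P(cryptomining | evidence) = 0.0082273 / 0.019661 ≈ 0.418
P(phishing callback | evidence) = 0.009754 / 0.019661 ≈ 0.496
P(DNS tunneling | evidence) = 0.0016798 / 0.019661 ≈ 0.085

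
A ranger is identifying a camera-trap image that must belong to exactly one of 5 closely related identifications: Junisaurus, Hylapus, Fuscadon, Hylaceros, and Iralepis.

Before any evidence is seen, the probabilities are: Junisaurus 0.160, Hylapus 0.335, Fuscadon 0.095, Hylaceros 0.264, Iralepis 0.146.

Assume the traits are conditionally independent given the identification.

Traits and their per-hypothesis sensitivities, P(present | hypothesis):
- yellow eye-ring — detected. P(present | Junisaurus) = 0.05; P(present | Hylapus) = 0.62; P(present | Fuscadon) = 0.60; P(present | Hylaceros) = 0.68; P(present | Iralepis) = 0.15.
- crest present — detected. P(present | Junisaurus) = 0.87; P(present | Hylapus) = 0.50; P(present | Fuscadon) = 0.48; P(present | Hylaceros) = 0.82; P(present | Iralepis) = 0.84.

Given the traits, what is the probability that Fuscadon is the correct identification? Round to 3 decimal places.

For each hypothesis, the unnormalized posterior weight is prior × product of the trait likelihoods:
  Junisaurus: 0.160 × 0.05 × 0.87 = 0.00696
  Hylapus: 0.335 × 0.62 × 0.50 = 0.10385
  Fuscadon: 0.095 × 0.60 × 0.48 = 0.02736
  Hylaceros: 0.264 × 0.68 × 0.82 = 0.14721
  Iralepis: 0.146 × 0.15 × 0.84 = 0.018396
Normalizing constant Z = 0.00696 + 0.10385 + 0.02736 + 0.14721 + 0.018396 = 0.30377.
P(Fuscadon | evidence) = 0.02736 / 0.30377 ≈ 0.090.

0.090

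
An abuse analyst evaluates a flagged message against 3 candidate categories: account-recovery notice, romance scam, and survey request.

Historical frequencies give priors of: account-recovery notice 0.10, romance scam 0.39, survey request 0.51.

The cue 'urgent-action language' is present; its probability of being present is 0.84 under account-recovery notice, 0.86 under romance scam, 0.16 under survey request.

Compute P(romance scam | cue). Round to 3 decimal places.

0.669

For each hypothesis, the unnormalized posterior weight is prior × likelihood:
  account-recovery notice: 0.10 × 0.84 = 0.084
  romance scam: 0.39 × 0.86 = 0.3354
  survey request: 0.51 × 0.16 = 0.0816
Marginal likelihood of the evidence = 0.501.
P(romance scam | evidence) = 0.3354 / 0.501 ≈ 0.669.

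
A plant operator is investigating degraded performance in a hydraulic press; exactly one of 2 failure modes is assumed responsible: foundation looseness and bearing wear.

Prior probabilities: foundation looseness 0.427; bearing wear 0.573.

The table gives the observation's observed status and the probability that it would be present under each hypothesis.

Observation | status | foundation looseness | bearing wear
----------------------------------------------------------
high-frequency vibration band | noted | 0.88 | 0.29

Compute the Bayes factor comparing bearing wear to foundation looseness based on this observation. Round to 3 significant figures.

The Bayes factor is the ratio of the two likelihoods.
  bearing wear: 0.29
  foundation looseness: 0.88
Bayes factor = 0.29 / 0.88 ≈ 0.330

0.330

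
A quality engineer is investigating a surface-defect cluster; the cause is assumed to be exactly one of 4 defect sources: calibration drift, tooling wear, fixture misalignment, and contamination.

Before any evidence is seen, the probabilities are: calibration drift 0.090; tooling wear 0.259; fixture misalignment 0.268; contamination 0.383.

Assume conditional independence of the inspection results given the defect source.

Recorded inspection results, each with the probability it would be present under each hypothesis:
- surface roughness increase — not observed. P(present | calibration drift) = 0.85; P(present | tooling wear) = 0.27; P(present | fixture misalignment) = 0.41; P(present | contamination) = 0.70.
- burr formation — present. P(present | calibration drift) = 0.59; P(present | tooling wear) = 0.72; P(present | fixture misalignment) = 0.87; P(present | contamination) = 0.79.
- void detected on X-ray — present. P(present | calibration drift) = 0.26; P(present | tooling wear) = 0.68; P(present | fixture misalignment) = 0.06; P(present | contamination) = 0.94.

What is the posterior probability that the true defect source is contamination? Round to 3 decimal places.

For each hypothesis, the unnormalized posterior weight is prior × product of the inspection result likelihoods (using 1 − P(present | H) for each absent inspection result):
  calibration drift: 0.090 × (1 − 0.85) × 0.59 × 0.26 = 0.0020709
  tooling wear: 0.259 × (1 − 0.27) × 0.72 × 0.68 = 0.092569
  fixture misalignment: 0.268 × (1 − 0.41) × 0.87 × 0.06 = 0.0082539
  contamination: 0.383 × (1 − 0.70) × 0.79 × 0.94 = 0.085325
Marginal likelihood of the evidence = 0.18822.
P(contamination | evidence) = 0.085325 / 0.18822 ≈ 0.453.

0.453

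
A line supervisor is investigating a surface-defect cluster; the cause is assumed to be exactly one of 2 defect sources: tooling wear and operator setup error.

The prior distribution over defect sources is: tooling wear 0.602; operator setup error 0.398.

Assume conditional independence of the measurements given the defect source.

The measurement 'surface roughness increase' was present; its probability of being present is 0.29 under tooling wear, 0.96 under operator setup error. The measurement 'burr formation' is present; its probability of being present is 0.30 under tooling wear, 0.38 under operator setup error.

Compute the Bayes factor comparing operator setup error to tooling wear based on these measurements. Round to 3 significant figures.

4.19

Take the product of per-measurement likelihoods under each hypothesis, then divide.
  operator setup error: 0.96 × 0.38 = 0.3648
  tooling wear: 0.29 × 0.30 = 0.087
Bayes factor = 0.3648 / 0.087 ≈ 4.19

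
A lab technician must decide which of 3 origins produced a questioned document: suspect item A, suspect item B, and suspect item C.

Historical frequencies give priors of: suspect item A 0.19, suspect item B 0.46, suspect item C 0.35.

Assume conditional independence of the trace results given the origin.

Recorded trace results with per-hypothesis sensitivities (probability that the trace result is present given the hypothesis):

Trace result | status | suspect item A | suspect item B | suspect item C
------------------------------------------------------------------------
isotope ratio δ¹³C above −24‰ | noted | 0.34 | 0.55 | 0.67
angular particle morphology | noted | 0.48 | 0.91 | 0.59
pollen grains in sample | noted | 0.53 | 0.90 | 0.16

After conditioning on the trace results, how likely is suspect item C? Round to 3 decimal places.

By Bayes' rule with conditional independence, the unnormalized weight for each hypothesis is prior × ∏ likelihoods:
  suspect item A: 0.19 × 0.34 × 0.48 × 0.53 = 0.016434
  suspect item B: 0.46 × 0.55 × 0.91 × 0.90 = 0.20721
  suspect item C: 0.35 × 0.67 × 0.59 × 0.16 = 0.022137
Normalizing constant Z = 0.016434 + 0.20721 + 0.022137 = 0.24578.
P(suspect item C | evidence) = 0.022137 / 0.24578 ≈ 0.090.

0.090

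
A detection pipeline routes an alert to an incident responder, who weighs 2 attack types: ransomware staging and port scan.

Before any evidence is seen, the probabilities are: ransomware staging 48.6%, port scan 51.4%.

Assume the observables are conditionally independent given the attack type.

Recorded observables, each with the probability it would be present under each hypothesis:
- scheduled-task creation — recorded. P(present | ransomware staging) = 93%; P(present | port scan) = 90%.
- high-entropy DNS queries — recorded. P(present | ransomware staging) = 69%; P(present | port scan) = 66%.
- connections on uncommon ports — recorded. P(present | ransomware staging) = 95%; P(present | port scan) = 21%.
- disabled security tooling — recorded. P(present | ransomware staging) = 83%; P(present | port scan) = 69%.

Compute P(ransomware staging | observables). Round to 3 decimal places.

0.848

By Bayes' rule with conditional independence, the unnormalized weight for each hypothesis is prior × ∏ likelihoods:
  ransomware staging: 0.486 × 0.93 × 0.69 × 0.95 × 0.83 = 0.24591
  port scan: 0.514 × 0.90 × 0.66 × 0.21 × 0.69 = 0.04424
Marginal likelihood of the evidence = 0.29015.
P(ransomware staging | evidence) = 0.24591 / 0.29015 ≈ 0.848.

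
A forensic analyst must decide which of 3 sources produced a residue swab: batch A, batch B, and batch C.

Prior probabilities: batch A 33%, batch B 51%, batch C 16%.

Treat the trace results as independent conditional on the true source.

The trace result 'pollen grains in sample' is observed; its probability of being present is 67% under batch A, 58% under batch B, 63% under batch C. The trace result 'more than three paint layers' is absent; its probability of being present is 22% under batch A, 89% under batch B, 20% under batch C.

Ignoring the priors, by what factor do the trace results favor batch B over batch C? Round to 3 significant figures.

The Bayes factor is the ratio of the joint likelihoods of the trace result pattern under the two hypotheses (using 1 − P(present | H) for each absent trace result).
  batch B: 0.58 × (1 − 0.89) = 0.0638
  batch C: 0.63 × (1 − 0.20) = 0.504
Bayes factor = 0.0638 / 0.504 ≈ 0.127

0.127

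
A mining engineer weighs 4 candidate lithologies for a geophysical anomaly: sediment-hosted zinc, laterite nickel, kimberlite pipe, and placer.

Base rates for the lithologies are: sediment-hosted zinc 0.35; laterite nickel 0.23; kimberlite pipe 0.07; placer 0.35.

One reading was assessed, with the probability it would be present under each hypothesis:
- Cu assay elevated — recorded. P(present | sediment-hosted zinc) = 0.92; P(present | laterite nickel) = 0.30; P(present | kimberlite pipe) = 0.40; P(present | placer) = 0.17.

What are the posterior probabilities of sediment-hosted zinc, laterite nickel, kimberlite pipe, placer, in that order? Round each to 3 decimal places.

0.673, 0.144, 0.059, 0.124

By Bayes' rule, the unnormalized weight for each hypothesis is prior × likelihood:
  sediment-hosted zinc: 0.35 × 0.92 = 0.322
  laterite nickel: 0.23 × 0.30 = 0.069
  kimberlite pipe: 0.07 × 0.40 = 0.028
  placer: 0.35 × 0.17 = 0.0595
Marginal likelihood of the evidence = 0.4785.
P(sediment-hosted zinc | evidence) = 0.322 / 0.4785 ≈ 0.673
P(laterite nickel | evidence) = 0.069 / 0.4785 ≈ 0.144
P(kimberlite pipe | evidence) = 0.028 / 0.4785 ≈ 0.059
P(placer | evidence) = 0.0595 / 0.4785 ≈ 0.124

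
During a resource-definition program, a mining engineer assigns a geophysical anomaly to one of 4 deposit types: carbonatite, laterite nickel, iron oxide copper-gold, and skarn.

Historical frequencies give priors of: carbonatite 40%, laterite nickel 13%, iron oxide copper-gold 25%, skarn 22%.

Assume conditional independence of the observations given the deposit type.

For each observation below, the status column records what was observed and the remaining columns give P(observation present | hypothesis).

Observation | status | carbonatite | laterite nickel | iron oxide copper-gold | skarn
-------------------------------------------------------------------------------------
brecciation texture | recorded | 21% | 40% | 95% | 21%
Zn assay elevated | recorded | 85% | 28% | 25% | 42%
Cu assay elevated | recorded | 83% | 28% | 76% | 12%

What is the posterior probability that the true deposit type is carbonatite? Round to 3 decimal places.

0.535

For each hypothesis, the unnormalized posterior weight is prior × product of the observation likelihoods:
  carbonatite: 0.40 × 0.21 × 0.85 × 0.83 = 0.059262
  laterite nickel: 0.13 × 0.40 × 0.28 × 0.28 = 0.0040768
  iron oxide copper-gold: 0.25 × 0.95 × 0.25 × 0.76 = 0.045125
  skarn: 0.22 × 0.21 × 0.42 × 0.12 = 0.0023285
The unnormalized weights sum to 0.11079.
P(carbonatite | evidence) = 0.059262 / 0.11079 ≈ 0.535.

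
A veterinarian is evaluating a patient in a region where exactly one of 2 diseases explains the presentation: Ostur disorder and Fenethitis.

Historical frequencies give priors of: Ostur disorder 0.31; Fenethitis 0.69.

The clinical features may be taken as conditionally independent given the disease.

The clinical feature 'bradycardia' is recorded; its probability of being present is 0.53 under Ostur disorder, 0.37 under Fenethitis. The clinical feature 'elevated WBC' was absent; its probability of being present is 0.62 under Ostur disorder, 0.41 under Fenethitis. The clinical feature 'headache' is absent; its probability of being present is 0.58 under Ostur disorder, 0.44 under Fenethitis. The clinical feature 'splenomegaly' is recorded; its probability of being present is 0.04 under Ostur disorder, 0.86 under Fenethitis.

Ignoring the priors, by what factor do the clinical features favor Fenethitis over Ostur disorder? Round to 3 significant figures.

31.1

Joint likelihood of the clinical feature pattern under each hypothesis (using 1 − P(present | H) for each absent clinical feature):
  Fenethitis: 0.37 × (1 − 0.41) × (1 − 0.44) × 0.86 = 0.10513
  Ostur disorder: 0.53 × (1 − 0.62) × (1 − 0.58) × 0.04 = 0.0033835
Bayes factor = 0.10513 / 0.0033835 ≈ 31.1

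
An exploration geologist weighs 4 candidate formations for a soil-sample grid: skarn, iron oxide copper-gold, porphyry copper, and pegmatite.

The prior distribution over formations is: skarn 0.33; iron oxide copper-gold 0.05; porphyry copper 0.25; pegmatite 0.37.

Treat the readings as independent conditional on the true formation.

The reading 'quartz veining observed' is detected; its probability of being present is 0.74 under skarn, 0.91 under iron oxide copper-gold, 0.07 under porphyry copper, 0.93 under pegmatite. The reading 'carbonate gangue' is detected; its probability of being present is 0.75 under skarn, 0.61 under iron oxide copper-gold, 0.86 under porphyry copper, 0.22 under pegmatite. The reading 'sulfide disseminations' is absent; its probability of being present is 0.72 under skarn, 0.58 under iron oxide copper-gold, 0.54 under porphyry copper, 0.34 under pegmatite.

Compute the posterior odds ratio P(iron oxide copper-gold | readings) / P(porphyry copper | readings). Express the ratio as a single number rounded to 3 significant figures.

The normalizing constant cancels in an odds ratio, so compute prior × likelihood for the two hypotheses only (using 1 − P(present | H) for each absent reading):
  iron oxide copper-gold: 0.05 × 0.91 × 0.61 × (1 − 0.58) = 0.011657
  porphyry copper: 0.25 × 0.07 × 0.86 × (1 − 0.54) = 0.006923
Posterior odds = 0.011657 / 0.006923 ≈ 1.68.

1.68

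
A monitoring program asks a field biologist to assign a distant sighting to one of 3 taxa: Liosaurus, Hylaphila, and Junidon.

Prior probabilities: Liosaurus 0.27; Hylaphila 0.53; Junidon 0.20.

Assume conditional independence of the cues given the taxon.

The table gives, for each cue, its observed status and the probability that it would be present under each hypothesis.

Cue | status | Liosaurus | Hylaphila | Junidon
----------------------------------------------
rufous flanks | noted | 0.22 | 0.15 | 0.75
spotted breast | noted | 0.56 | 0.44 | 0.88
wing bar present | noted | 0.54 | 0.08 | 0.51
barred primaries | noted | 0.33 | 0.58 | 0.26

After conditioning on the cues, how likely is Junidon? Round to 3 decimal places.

By Bayes' rule with conditional independence, the unnormalized weight for each hypothesis is prior × ∏ likelihoods:
  Liosaurus: 0.27 × 0.22 × 0.56 × 0.54 × 0.33 = 0.0059276
  Hylaphila: 0.53 × 0.15 × 0.44 × 0.08 × 0.58 = 0.0016231
  Junidon: 0.20 × 0.75 × 0.88 × 0.51 × 0.26 = 0.017503
Normalizing constant Z = 0.0059276 + 0.0016231 + 0.017503 = 0.025054.
P(Junidon | evidence) = 0.017503 / 0.025054 ≈ 0.699.

0.699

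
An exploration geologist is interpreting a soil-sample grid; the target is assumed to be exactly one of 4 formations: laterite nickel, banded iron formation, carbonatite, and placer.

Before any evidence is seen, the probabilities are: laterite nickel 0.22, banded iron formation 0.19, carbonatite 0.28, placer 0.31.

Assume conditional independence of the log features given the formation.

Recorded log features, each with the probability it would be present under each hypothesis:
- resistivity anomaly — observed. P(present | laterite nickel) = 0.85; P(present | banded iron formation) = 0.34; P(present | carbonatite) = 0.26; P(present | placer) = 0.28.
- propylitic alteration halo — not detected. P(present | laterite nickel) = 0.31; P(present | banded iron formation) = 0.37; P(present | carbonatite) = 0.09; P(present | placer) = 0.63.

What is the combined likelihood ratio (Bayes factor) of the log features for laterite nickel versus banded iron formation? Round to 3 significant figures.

The Bayes factor is the ratio of the joint likelihoods of the log feature pattern under the two hypotheses (using 1 − P(present | H) for each absent log feature).
  laterite nickel: 0.85 × (1 − 0.31) = 0.5865
  banded iron formation: 0.34 × (1 − 0.37) = 0.2142
Bayes factor = 0.5865 / 0.2142 ≈ 2.74

2.74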